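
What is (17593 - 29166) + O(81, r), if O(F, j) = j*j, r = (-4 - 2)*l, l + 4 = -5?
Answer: -8657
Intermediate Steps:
l = -9 (l = -4 - 5 = -9)
r = 54 (r = (-4 - 2)*(-9) = -6*(-9) = 54)
O(F, j) = j²
(17593 - 29166) + O(81, r) = (17593 - 29166) + 54² = -11573 + 2916 = -8657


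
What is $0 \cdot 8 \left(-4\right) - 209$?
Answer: $-209$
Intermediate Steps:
$0 \cdot 8 \left(-4\right) - 209 = 0 \left(-4\right) - 209 = 0 - 209 = -209$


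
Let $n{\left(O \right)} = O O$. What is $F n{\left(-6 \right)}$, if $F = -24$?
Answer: $-864$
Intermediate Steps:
$n{\left(O \right)} = O^{2}$
$F n{\left(-6 \right)} = - 24 \left(-6\right)^{2} = \left(-24\right) 36 = -864$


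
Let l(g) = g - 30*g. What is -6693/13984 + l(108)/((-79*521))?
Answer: -10073013/25024672 ≈ -0.40252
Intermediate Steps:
l(g) = -29*g
-6693/13984 + l(108)/((-79*521)) = -6693/13984 + (-29*108)/((-79*521)) = -6693*1/13984 - 3132/(-41159) = -291/608 - 3132*(-1/41159) = -291/608 + 3132/41159 = -10073013/25024672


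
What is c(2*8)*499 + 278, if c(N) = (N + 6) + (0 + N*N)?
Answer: 139000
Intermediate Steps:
c(N) = 6 + N + N**2 (c(N) = (6 + N) + (0 + N**2) = (6 + N) + N**2 = 6 + N + N**2)
c(2*8)*499 + 278 = (6 + 2*8 + (2*8)**2)*499 + 278 = (6 + 16 + 16**2)*499 + 278 = (6 + 16 + 256)*499 + 278 = 278*499 + 278 = 138722 + 278 = 139000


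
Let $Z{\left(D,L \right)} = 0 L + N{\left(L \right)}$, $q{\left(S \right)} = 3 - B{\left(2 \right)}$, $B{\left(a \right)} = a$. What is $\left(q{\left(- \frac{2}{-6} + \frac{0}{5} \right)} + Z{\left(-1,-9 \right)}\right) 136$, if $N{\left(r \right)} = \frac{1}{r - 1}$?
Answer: $\frac{612}{5} \approx 122.4$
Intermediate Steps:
$N{\left(r \right)} = \frac{1}{-1 + r}$
$q{\left(S \right)} = 1$ ($q{\left(S \right)} = 3 - 2 = 1$)
$Z{\left(D,L \right)} = \frac{1}{-1 + L}$ ($Z{\left(D,L \right)} = 0 L + \frac{1}{-1 + L} = 0 + \frac{1}{-1 + L} = \frac{1}{-1 + L}$)
$\left(q{\left(- \frac{2}{-6} + \frac{0}{5} \right)} + Z{\left(-1,-9 \right)}\right) 136 = \left(1 + \frac{1}{-1 - 9}\right) 136 = \left(1 + \frac{1}{-10}\right) 136 = \left(1 - \frac{1}{10}\right) 136 = \frac{9}{10} \cdot 136 = \frac{612}{5}$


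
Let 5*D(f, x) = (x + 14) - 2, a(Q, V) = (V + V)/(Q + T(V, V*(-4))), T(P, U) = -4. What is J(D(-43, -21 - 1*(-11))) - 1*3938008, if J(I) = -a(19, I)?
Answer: -295350604/75 ≈ -3.9380e+6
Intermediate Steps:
a(Q, V) = 2*V/(-4 + Q) (a(Q, V) = (V + V)/(Q - 4) = (2*V)/(-4 + Q) = 2*V/(-4 + Q))
D(f, x) = 12/5 + x/5 (D(f, x) = ((x + 14) - 2)/5 = ((14 + x) - 2)/5 = (12 + x)/5 = 12/5 + x/5)
J(I) = -2*I/15 (J(I) = -2*I/(-4 + 19) = -2*I/15)
J(D(-43, -21 - 1*(-11))) - 1*3938008 = -2*(12/5 + (-21 - 1*(-11))/5)/15 - 1*3938008 = -2*(12/5 + (-21 + 11)/5)/15 - 3938008 = -2*(12/5 + (1/5)*(-10))/15 - 3938008 = -2*(12/5 - 2)/15 - 3938008 = -2/15*2/5 - 3938008 = -4/75 - 3938008 = -295350604/75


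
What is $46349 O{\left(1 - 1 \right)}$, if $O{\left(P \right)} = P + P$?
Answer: $0$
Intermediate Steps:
$O{\left(P \right)} = 2 P$
$46349 O{\left(1 - 1 \right)} = 46349 \cdot 2 \left(1 - 1\right) = 46349 \cdot 2 \cdot 0 = 46349 \cdot 0 = 0$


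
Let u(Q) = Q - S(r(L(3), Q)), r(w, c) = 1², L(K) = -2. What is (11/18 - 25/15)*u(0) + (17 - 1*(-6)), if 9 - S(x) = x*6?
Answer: 157/6 ≈ 26.167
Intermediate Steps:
r(w, c) = 1
S(x) = 9 - 6*x (S(x) = 9 - x*6 = 9 - 6*x)
u(Q) = -3 + Q (u(Q) = Q - (9 - 6*1) = Q - (9 - 6) = Q - 1*3 = Q - 3 = -3 + Q)
(11/18 - 25/15)*u(0) + (17 - 1*(-6)) = (11/18 - 25/15)*(-3 + 0) + (17 - 1*(-6)) = (11*(1/18) - 25*1/15)*(-3) + (17 + 6) = (11/18 - 5/3)*(-3) + 23 = -19/18*(-3) + 23 = 19/6 + 23 = 157/6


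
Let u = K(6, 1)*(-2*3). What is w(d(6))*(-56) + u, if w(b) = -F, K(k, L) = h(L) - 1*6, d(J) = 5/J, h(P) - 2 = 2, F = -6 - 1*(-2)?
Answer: -212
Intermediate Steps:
F = -4 (F = -6 + 2 = -4)
h(P) = 4 (h(P) = 2 + 2 = 4)
K(k, L) = -2 (K(k, L) = 4 - 1*6 = 4 - 6 = -2)
w(b) = 4 (w(b) = -1*(-4) = 4)
u = 12 (u = -(-4)*3 = -2*(-6) = 12)
w(d(6))*(-56) + u = 4*(-56) + 12 = -224 + 12 = -212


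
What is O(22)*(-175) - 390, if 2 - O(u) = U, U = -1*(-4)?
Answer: -40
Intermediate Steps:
U = 4
O(u) = -2 (O(u) = 2 - 1*4 = 2 - 4 = -2)
O(22)*(-175) - 390 = -2*(-175) - 390 = 350 - 390 = -40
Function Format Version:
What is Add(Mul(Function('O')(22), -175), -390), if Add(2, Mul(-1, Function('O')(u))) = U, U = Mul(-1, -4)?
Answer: -40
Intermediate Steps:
U = 4
Function('O')(u) = -2 (Function('O')(u) = Add(2, Mul(-1, 4)) = Add(2, -4) = -2)
Add(Mul(Function('O')(22), -175), -390) = Add(Mul(-2, -175), -390) = Add(350, -390) = -40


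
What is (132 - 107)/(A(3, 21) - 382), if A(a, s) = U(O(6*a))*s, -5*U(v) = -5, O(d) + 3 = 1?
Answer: -25/361 ≈ -0.069252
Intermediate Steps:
O(d) = -2 (O(d) = -3 + 1 = -2)
U(v) = 1 (U(v) = -⅕*(-5) = 1)
A(a, s) = s (A(a, s) = 1*s = s)
(132 - 107)/(A(3, 21) - 382) = (132 - 107)/(21 - 382) = 25/(-361) = 25*(-1/361) = -25/361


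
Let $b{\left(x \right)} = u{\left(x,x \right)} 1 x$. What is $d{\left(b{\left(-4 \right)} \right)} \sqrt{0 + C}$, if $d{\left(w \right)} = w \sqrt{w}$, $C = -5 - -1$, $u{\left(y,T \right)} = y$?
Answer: $128 i \approx 128.0 i$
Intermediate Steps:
$C = -4$ ($C = -5 + 1 = -4$)
$b{\left(x \right)} = x^{2}$ ($b{\left(x \right)} = x 1 x = x x = x^{2}$)
$d{\left(w \right)} = w^{\frac{3}{2}}$
$d{\left(b{\left(-4 \right)} \right)} \sqrt{0 + C} = \left(\left(-4\right)^{2}\right)^{\frac{3}{2}} \sqrt{0 - 4} = 16^{\frac{3}{2}} \sqrt{-4} = 64 \cdot 2 i = 128 i$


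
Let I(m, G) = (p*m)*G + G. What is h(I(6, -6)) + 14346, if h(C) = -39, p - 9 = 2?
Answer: 14307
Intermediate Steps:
p = 11 (p = 9 + 2 = 11)
I(m, G) = G + 11*G*m (I(m, G) = (11*m)*G + G = 11*G*m + G = G + 11*G*m)
h(I(6, -6)) + 14346 = -39 + 14346 = 14307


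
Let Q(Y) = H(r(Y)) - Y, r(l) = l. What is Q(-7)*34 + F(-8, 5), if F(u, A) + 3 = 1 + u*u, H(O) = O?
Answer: 62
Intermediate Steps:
F(u, A) = -2 + u² (F(u, A) = -3 + (1 + u*u) = -3 + (1 + u²) = -2 + u²)
Q(Y) = 0 (Q(Y) = Y - Y = 0)
Q(-7)*34 + F(-8, 5) = 0*34 + (-2 + (-8)²) = 0 + (-2 + 64) = 0 + 62 = 62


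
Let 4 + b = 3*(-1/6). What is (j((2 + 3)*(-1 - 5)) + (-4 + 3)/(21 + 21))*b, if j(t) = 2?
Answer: -249/28 ≈ -8.8929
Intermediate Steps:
b = -9/2 (b = -4 + 3*(-1/6) = -4 + 3*(-1*⅙) = -4 + 3*(-⅙) = -4 - ½ = -9/2 ≈ -4.5000)
(j((2 + 3)*(-1 - 5)) + (-4 + 3)/(21 + 21))*b = (2 + (-4 + 3)/(21 + 21))*(-9/2) = (2 - 1/42)*(-9/2) = (83/42)*(-9/2) = -249/28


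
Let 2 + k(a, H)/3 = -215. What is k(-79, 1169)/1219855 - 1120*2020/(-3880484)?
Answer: 98474062747/169058136065 ≈ 0.58249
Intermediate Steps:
k(a, H) = -651 (k(a, H) = -6 + 3*(-215) = -6 - 645 = -651)
k(-79, 1169)/1219855 - 1120*2020/(-3880484) = -651/1219855 - 1120*2020/(-3880484) = -651*1/1219855 - 2262400*(-1/3880484) = -93/174265 + 565600/970121 = 98474062747/169058136065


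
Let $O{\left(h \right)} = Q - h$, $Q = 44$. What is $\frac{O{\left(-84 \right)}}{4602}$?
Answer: $\frac{64}{2301} \approx 0.027814$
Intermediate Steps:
$O{\left(h \right)} = 44 - h$
$\frac{O{\left(-84 \right)}}{4602} = \frac{44 - -84}{4602} = \left(44 + 84\right) \frac{1}{4602} = 128 \cdot \frac{1}{4602} = \frac{64}{2301}$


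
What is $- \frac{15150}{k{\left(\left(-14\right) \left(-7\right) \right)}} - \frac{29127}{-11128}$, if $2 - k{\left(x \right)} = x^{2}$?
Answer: $\frac{224133327}{53425528} \approx 4.1953$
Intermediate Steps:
$k{\left(x \right)} = 2 - x^{2}$
$- \frac{15150}{k{\left(\left(-14\right) \left(-7\right) \right)}} - \frac{29127}{-11128} = - \frac{15150}{2 - \left(\left(-14\right) \left(-7\right)\right)^{2}} - \frac{29127}{-11128} = - \frac{15150}{2 - 98^{2}} - - \frac{29127}{11128} = - \frac{15150}{2 - 9604} + \frac{29127}{11128} = - \frac{15150}{-9602} + \frac{29127}{11128} = \left(-15150\right) \left(- \frac{1}{9602}\right) + \frac{29127}{11128} = \frac{7575}{4801} + \frac{29127}{11128} = \frac{224133327}{53425528}$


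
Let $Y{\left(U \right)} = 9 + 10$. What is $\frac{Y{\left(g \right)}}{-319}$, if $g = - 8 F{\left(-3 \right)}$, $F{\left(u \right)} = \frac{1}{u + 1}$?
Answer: $- \frac{19}{319} \approx -0.059561$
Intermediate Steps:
$F{\left(u \right)} = \frac{1}{1 + u}$
$g = 4$ ($g = - \frac{8}{1 - 3} = - \frac{8}{-2} = \left(-8\right) \left(- \frac{1}{2}\right) = 4$)
$Y{\left(U \right)} = 19$
$\frac{Y{\left(g \right)}}{-319} = \frac{19}{-319} = 19 \left(- \frac{1}{319}\right) = - \frac{19}{319}$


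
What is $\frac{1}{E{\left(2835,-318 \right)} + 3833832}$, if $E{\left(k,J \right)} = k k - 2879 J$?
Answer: $\frac{1}{12786579} \approx 7.8207 \cdot 10^{-8}$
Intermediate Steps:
$E{\left(k,J \right)} = k^{2} - 2879 J$
$\frac{1}{E{\left(2835,-318 \right)} + 3833832} = \frac{1}{\left(2835^{2} - -915522\right) + 3833832} = \frac{1}{\left(8037225 + 915522\right) + 3833832} = \frac{1}{8952747 + 3833832} = \frac{1}{12786579}$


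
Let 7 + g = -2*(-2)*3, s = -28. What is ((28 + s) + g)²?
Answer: 25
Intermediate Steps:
g = 5 (g = -7 - 2*(-2)*3 = -7 + 4*3 = -7 + 12 = 5)
((28 + s) + g)² = ((28 - 28) + 5)² = (0 + 5)² = 5² = 25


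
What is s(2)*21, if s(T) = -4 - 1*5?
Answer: -189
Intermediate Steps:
s(T) = -9 (s(T) = -4 - 5 = -9)
s(2)*21 = -9*21 = -189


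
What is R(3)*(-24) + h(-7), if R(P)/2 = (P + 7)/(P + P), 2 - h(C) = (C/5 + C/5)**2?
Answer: -2146/25 ≈ -85.840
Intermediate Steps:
h(C) = 2 - 4*C**2/25 (h(C) = 2 - (C/5 + C/5)**2 = 2 - (2*C/5)**2 = 2 - 4*C**2/25)
R(P) = (7 + P)/P (R(P) = 2*((P + 7)/(P + P)) = 2*((7 + P)/((2*P))) = 2*((7 + P)*(1/(2*P))) = 2*((7 + P)/(2*P)) = (7 + P)/P)
R(3)*(-24) + h(-7) = ((7 + 3)/3)*(-24) + (2 - 4/25*(-7)**2) = ((1/3)*10)*(-24) + (2 - 4/25*49) = (10/3)*(-24) + (2 - 196/25) = -80 - 146/25 = -2146/25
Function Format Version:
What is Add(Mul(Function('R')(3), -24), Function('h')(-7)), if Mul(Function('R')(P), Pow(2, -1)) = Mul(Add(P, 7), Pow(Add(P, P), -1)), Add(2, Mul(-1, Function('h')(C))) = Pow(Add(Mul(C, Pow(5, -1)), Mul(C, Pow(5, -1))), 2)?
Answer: Rational(-2146, 25) ≈ -85.840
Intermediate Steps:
Function('h')(C) = Add(2, Mul(Rational(-4, 25), Pow(C, 2))) (Function('h')(C) = Add(2, Mul(-1, Pow(Add(Mul(C, Pow(5, -1)), Mul(C, Pow(5, -1))), 2))) = Add(2, Mul(-1, Pow(Add(Mul(C, Rational(1, 5)), Mul(C, Rational(1, 5))), 2))) = Add(2, Mul(-1, Pow(Add(Mul(Rational(1, 5), C), Mul(Rational(1, 5), C)), 2))) = Add(2, Mul(-1, Pow(Mul(Rational(2, 5), C), 2))) = Add(2, Mul(-1, Mul(Rational(4, 25), Pow(C, 2)))) = Add(2, Mul(Rational(-4, 25), Pow(C, 2))))
Function('R')(P) = Mul(Pow(P, -1), Add(7, P)) (Function('R')(P) = Mul(2, Mul(Add(P, 7), Pow(Add(P, P), -1))) = Mul(2, Mul(Add(7, P), Pow(Mul(2, P), -1))) = Mul(2, Mul(Add(7, P), Mul(Rational(1, 2), Pow(P, -1)))) = Mul(2, Mul(Rational(1, 2), Pow(P, -1), Add(7, P))) = Mul(Pow(P, -1), Add(7, P)))
Add(Mul(Function('R')(3), -24), Function('h')(-7)) = Add(Mul(Mul(Pow(3, -1), Add(7, 3)), -24), Add(2, Mul(Rational(-4, 25), Pow(-7, 2)))) = Add(Mul(Mul(Rational(1, 3), 10), -24), Add(2, Mul(Rational(-4, 25), 49))) = Add(Mul(Rational(10, 3), -24), Add(2, Rational(-196, 25))) = Add(-80, Rational(-146, 25)) = Rational(-2146, 25)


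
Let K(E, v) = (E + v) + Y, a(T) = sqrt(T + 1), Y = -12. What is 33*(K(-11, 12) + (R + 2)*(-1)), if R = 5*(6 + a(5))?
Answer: -1419 - 165*sqrt(6) ≈ -1823.2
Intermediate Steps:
a(T) = sqrt(1 + T)
K(E, v) = -12 + E + v (K(E, v) = (E + v) - 12 = -12 + E + v)
R = 30 + 5*sqrt(6) (R = 5*(6 + sqrt(1 + 5)) = 5*(6 + sqrt(6)) = 30 + 5*sqrt(6) ≈ 42.247)
33*(K(-11, 12) + (R + 2)*(-1)) = 33*((-12 - 11 + 12) + ((30 + 5*sqrt(6)) + 2)*(-1)) = 33*(-11 + (32 + 5*sqrt(6))*(-1)) = 33*(-11 + (-32 - 5*sqrt(6))) = 33*(-43 - 5*sqrt(6)) = -1419 - 165*sqrt(6)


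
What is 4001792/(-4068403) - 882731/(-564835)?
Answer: 1330953264273/2297976408505 ≈ 0.57918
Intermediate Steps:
4001792/(-4068403) - 882731/(-564835) = 4001792*(-1/4068403) - 882731*(-1/564835) = -4001792/4068403 + 882731/564835 = 1330953264273/2297976408505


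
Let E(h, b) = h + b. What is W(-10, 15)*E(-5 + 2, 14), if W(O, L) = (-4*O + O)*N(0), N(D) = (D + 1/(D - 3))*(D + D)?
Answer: 0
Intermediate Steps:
E(h, b) = b + h
N(D) = 2*D*(D + 1/(-3 + D)) (N(D) = (D + 1/(-3 + D))*(2*D) = 2*D*(D + 1/(-3 + D)))
W(O, L) = 0 (W(O, L) = (-4*O + O)*(2*0*(1 + 0**2 - 3*0)/(-3 + 0)) = (-3*O)*(2*0*(1 + 0 + 0)/(-3)) = (-3*O)*(2*0*(-1/3)*1) = -3*O*0 = 0)
W(-10, 15)*E(-5 + 2, 14) = 0*(14 + (-5 + 2)) = 0*(14 - 3) = 0*11 = 0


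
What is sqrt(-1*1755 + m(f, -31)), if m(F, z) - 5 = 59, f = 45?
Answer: I*sqrt(1691) ≈ 41.122*I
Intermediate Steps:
m(F, z) = 64 (m(F, z) = 5 + 59 = 64)
sqrt(-1*1755 + m(f, -31)) = sqrt(-1*1755 + 64) = sqrt(-1755 + 64) = sqrt(-1691) = I*sqrt(1691)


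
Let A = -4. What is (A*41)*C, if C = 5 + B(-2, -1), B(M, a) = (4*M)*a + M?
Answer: -1804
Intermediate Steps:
B(M, a) = M + 4*M*a (B(M, a) = 4*M*a + M = M + 4*M*a)
C = 11 (C = 5 - 2*(1 + 4*(-1)) = 5 - 2*(1 - 4) = 5 - 2*(-3) = 5 + 6 = 11)
(A*41)*C = -4*41*11 = -164*11 = -1804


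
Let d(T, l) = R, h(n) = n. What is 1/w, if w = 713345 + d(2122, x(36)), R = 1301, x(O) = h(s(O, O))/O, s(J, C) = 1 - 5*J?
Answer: 1/714646 ≈ 1.3993e-6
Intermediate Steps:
x(O) = (1 - 5*O)/O
d(T, l) = 1301
w = 714646 (w = 713345 + 1301 = 714646)
1/w = 1/714646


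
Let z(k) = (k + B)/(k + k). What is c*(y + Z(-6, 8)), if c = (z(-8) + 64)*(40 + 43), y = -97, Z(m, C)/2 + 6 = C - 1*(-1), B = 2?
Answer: -3889795/8 ≈ -4.8622e+5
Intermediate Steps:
z(k) = (2 + k)/(2*k) (z(k) = (k + 2)/(k + k) = (2 + k)/((2*k)) = (2 + k)*(1/(2*k)) = (2 + k)/(2*k))
Z(m, C) = -10 + 2*C (Z(m, C) = -12 + 2*(C - 1*(-1)) = -12 + 2*(C + 1) = -12 + 2*(1 + C) = -12 + (2 + 2*C) = -10 + 2*C)
c = 42745/8 (c = ((1/2)*(2 - 8)/(-8) + 64)*(40 + 43) = ((1/2)*(-1/8)*(-6) + 64)*83 = (3/8 + 64)*83 = (515/8)*83 = 42745/8 ≈ 5343.1)
c*(y + Z(-6, 8)) = 42745*(-97 + (-10 + 2*8))/8 = 42745*(-97 + (-10 + 16))/8 = 42745*(-97 + 6)/8 = (42745/8)*(-91) = -3889795/8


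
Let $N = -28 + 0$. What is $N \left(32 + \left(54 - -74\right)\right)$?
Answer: $-4480$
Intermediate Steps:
$N = -28$
$N \left(32 + \left(54 - -74\right)\right) = - 28 \left(32 + \left(54 - -74\right)\right) = - 28 \left(32 + \left(54 + 74\right)\right) = - 28 \left(32 + 128\right) = \left(-28\right) 160 = -4480$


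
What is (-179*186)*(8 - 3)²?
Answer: -832350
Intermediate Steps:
(-179*186)*(8 - 3)² = -33294*5² = -33294*25 = -832350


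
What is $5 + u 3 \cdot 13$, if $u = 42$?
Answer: $1643$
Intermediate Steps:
$5 + u 3 \cdot 13 = 5 + 42 \cdot 3 \cdot 13 = 5 + 42 \cdot 39 = 5 + 1638 = 1643$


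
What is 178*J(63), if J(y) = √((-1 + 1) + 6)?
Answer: 178*√6 ≈ 436.01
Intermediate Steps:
J(y) = √6 (J(y) = √(0 + 6) = √6)
178*J(63) = 178*√6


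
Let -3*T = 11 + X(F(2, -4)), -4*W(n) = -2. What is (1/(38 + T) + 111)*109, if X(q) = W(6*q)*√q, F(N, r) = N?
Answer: 256771845/21217 + 327*√2/21217 ≈ 12102.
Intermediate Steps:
W(n) = ½ (W(n) = -¼*(-2) = ½)
X(q) = √q/2
T = -11/3 - √2/6 (T = -(11 + √2/2)/3 = -11/3 - √2/6 ≈ -3.9024)
(1/(38 + T) + 111)*109 = (1/(38 + (-11/3 - √2/6)) + 111)*109 = (1/(103/3 - √2/6) + 111)*109 = (111 + 1/(103/3 - √2/6))*109 = 12099 + 109/(103/3 - √2/6)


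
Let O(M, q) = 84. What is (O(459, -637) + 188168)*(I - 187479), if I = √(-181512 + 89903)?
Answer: -35293296708 + 188252*I*√91609 ≈ -3.5293e+10 + 5.6978e+7*I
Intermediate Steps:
I = I*√91609 (I = √(-91609) = I*√91609 ≈ 302.67*I)
(O(459, -637) + 188168)*(I - 187479) = (84 + 188168)*(I*√91609 - 187479) = 188252*(-187479 + I*√91609) = -35293296708 + 188252*I*√91609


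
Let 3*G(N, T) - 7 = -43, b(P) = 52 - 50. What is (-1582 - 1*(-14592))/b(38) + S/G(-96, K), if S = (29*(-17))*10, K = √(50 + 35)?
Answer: 41495/6 ≈ 6915.8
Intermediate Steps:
b(P) = 2
K = √85 ≈ 9.2195
G(N, T) = -12 (G(N, T) = 7/3 + (⅓)*(-43) = 7/3 - 43/3 = -12)
S = -4930 (S = -493*10 = -4930)
(-1582 - 1*(-14592))/b(38) + S/G(-96, K) = (-1582 - 1*(-14592))/2 - 4930/(-12) = (-1582 + 14592)*(½) - 4930*(-1/12) = 13010*(½) + 2465/6 = 6505 + 2465/6 = 41495/6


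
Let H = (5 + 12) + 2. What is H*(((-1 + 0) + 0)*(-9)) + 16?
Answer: 187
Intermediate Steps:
H = 19 (H = 17 + 2 = 19)
H*(((-1 + 0) + 0)*(-9)) + 16 = 19*(((-1 + 0) + 0)*(-9)) + 16 = 19*((-1 + 0)*(-9)) + 16 = 19*(-1*(-9)) + 16 = 19*9 + 16 = 171 + 16 = 187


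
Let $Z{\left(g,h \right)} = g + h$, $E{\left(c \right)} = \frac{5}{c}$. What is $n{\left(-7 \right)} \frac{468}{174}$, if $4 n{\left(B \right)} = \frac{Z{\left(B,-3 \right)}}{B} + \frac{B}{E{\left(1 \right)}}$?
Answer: $\frac{39}{2030} \approx 0.019212$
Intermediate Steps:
$n{\left(B \right)} = \frac{B}{20} + \frac{-3 + B}{4 B}$ ($n{\left(B \right)} = \frac{\frac{B - 3}{B} + \frac{B}{5 \cdot 1^{-1}}}{4} = \frac{\frac{-3 + B}{B} + \frac{B}{5 \cdot 1}}{4} = \frac{\frac{-3 + B}{B} + \frac{B}{5}}{4} = \frac{\frac{B}{5} + \frac{-3 + B}{B}}{4} = \frac{B}{20} + \frac{-3 + B}{4 B}$)
$n{\left(-7 \right)} \frac{468}{174} = \frac{-15 + \left(-7\right)^{2} + 5 \left(-7\right)}{20 \left(-7\right)} \frac{468}{174} = \frac{1}{20} \left(- \frac{1}{7}\right) \left(-15 + 49 - 35\right) 468 \cdot \frac{1}{174} = \frac{1}{20} \left(- \frac{1}{7}\right) \left(-1\right) \frac{78}{29} = \frac{1}{140} \cdot \frac{78}{29} = \frac{39}{2030}$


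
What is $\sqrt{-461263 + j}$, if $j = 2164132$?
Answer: $\sqrt{1702869} \approx 1304.9$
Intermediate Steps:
$\sqrt{-461263 + j} = \sqrt{-461263 + 2164132} = \sqrt{1702869}$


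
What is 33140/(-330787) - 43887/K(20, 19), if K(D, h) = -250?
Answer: 14508964069/82696750 ≈ 175.45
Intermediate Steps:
33140/(-330787) - 43887/K(20, 19) = 33140/(-330787) - 43887/(-250) = 33140*(-1/330787) - 43887*(-1/250) = -33140/330787 + 43887/250 = 14508964069/82696750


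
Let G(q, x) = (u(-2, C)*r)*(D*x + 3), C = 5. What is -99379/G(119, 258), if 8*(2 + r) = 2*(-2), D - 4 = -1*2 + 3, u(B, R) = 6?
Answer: 99379/19395 ≈ 5.1239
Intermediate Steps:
D = 5 (D = 4 + (-1*2 + 3) = 4 + (-2 + 3) = 4 + 1 = 5)
r = -5/2 (r = -2 + (2*(-2))/8 = -2 + (⅛)*(-4) = -2 - ½ = -5/2 ≈ -2.5000)
G(q, x) = -45 - 75*x (G(q, x) = (6*(-5/2))*(5*x + 3) = -15*(3 + 5*x) = -45 - 75*x)
-99379/G(119, 258) = -99379/(-45 - 75*258) = -99379/(-45 - 19350) = -99379/(-19395) = -99379*(-1/19395) = 99379/19395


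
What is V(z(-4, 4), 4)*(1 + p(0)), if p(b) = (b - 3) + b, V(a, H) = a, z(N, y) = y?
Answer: -8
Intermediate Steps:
p(b) = -3 + 2*b (p(b) = (-3 + b) + b = -3 + 2*b)
V(z(-4, 4), 4)*(1 + p(0)) = 4*(1 + (-3 + 2*0)) = 4*(1 + (-3 + 0)) = 4*(1 - 3) = 4*(-2) = -8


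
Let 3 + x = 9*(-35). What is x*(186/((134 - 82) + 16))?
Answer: -14787/17 ≈ -869.82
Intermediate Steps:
x = -318 (x = -3 + 9*(-35) = -3 - 315 = -318)
x*(186/((134 - 82) + 16)) = -59148/((134 - 82) + 16) = -59148/(52 + 16) = -59148/68 = -318*93/34 = -14787/17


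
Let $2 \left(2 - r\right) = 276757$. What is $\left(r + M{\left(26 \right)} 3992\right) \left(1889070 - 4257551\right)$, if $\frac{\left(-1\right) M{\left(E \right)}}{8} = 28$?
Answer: $\frac{4891313538289}{2} \approx 2.4457 \cdot 10^{12}$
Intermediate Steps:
$r = - \frac{276753}{2}$ ($r = 2 - \frac{276757}{2} = - \frac{276753}{2} \approx -1.3838 \cdot 10^{5}$)
$M{\left(E \right)} = -224$ ($M{\left(E \right)} = \left(-8\right) 28 = -224$)
$\left(r + M{\left(26 \right)} 3992\right) \left(1889070 - 4257551\right) = \left(- \frac{276753}{2} - 894208\right) \left(1889070 - 4257551\right) = \left(- \frac{276753}{2} - 894208\right) \left(-2368481\right) = \left(- \frac{2065169}{2}\right) \left(-2368481\right) = \frac{4891313538289}{2}$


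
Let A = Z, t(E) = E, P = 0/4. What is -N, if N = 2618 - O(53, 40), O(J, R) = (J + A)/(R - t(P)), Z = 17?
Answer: -10465/4 ≈ -2616.3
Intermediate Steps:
P = 0 (P = 0*(¼) = 0)
A = 17
O(J, R) = (17 + J)/R (O(J, R) = (J + 17)/(R - 1*0) = (17 + J)/(R + 0) = (17 + J)/R)
N = 10465/4 (N = 2618 - (17 + 53)/40 = 2618 - 70/40 = 2618 - 1*7/4 = 2618 - 7/4 = 10465/4 ≈ 2616.3)
-N = -1*10465/4 = -10465/4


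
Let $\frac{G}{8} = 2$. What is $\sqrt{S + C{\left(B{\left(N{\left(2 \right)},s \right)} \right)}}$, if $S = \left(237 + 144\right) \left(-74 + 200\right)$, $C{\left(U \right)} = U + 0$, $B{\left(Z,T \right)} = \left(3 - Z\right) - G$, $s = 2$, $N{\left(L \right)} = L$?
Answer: $\sqrt{47991} \approx 219.07$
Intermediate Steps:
$G = 16$ ($G = 8 \cdot 2 = 16$)
$B{\left(Z,T \right)} = -13 - Z$ ($B{\left(Z,T \right)} = \left(3 - Z\right) - 16 = -13 - Z$)
$C{\left(U \right)} = U$
$S = 48006$ ($S = 381 \cdot 126 = 48006$)
$\sqrt{S + C{\left(B{\left(N{\left(2 \right)},s \right)} \right)}} = \sqrt{48006 - 15} = \sqrt{47991}$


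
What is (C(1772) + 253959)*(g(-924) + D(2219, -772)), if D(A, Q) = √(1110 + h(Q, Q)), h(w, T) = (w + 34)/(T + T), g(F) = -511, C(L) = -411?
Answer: -129563028 + 126774*√165456777/193 ≈ -1.2111e+8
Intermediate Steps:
h(w, T) = (34 + w)/(2*T) (h(w, T) = (34 + w)/((2*T)) = (34 + w)*(1/(2*T)) = (34 + w)/(2*T))
D(A, Q) = √(1110 + (34 + Q)/(2*Q))
(C(1772) + 253959)*(g(-924) + D(2219, -772)) = (-411 + 253959)*(-511 + √(4442 + 68/(-772))/2) = 253548*(-511 + √(4442 + 68*(-1/772))/2) = 253548*(-511 + √(4442 - 17/193)/2) = 253548*(-511 + √(857289/193)/2) = 253548*(-511 + (√165456777/193)/2) = 253548*(-511 + √165456777/386) = -129563028 + 126774*√165456777/193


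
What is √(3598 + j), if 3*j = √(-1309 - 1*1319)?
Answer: √(3598 + 2*I*√73) ≈ 59.984 + 0.1424*I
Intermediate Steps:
j = 2*I*√73 (j = √(-1309 - 1*1319)/3 = √(-1309 - 1319)/3 = √(-2628)/3 = (6*I*√73)/3 = 2*I*√73 ≈ 17.088*I)
√(3598 + j) = √(3598 + 2*I*√73)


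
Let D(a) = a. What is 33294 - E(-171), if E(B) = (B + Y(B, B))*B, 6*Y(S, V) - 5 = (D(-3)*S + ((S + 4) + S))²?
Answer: 877008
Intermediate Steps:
Y(S, V) = ⅚ + (4 - S)²/6 (Y(S, V) = ⅚ + (-3*S + ((S + 4) + S))²/6 = ⅚ + (-3*S + ((4 + S) + S))²/6 = ⅚ + (-3*S + (4 + 2*S))²/6 = ⅚ + (4 - S)²/6)
E(B) = B*(⅚ + B + (4 - B)²/6) (E(B) = (B + (⅚ + (4 - B)²/6))*B = (⅚ + B + (4 - B)²/6)*B = B*(⅚ + B + (4 - B)²/6))
33294 - E(-171) = 33294 - (-171)*(21 + (-171)² - 2*(-171))/6 = 33294 - (-171)*(21 + 29241 + 342)/6 = 33294 - (-171)*29604/6 = 33294 - 1*(-843714) = 33294 + 843714 = 877008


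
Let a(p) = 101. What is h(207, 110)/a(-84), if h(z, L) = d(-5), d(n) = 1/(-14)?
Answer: -1/1414 ≈ -0.00070721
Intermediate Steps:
d(n) = -1/14
h(z, L) = -1/14
h(207, 110)/a(-84) = -1/14/101 = -1/14*1/101 = -1/1414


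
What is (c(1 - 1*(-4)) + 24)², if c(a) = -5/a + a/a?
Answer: 576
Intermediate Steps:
c(a) = 1 - 5/a (c(a) = -5/a + 1 = 1 - 5/a)
(c(1 - 1*(-4)) + 24)² = ((-5 + (1 - 1*(-4)))/(1 - 1*(-4)) + 24)² = ((-5 + (1 + 4))/(1 + 4) + 24)² = ((-5 + 5)/5 + 24)² = ((⅕)*0 + 24)² = (0 + 24)² = 24² = 576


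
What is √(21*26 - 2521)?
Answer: 5*I*√79 ≈ 44.441*I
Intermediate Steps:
√(21*26 - 2521) = √(546 - 2521) = √(-1975) = 5*I*√79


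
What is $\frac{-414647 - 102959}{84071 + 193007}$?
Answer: $- \frac{258803}{138539} \approx -1.8681$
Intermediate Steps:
$\frac{-414647 - 102959}{84071 + 193007} = - \frac{517606}{277078} = \left(-517606\right) \frac{1}{277078} = - \frac{258803}{138539}$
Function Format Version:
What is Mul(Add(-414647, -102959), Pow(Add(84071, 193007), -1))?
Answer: Rational(-258803, 138539) ≈ -1.8681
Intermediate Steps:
Mul(Add(-414647, -102959), Pow(Add(84071, 193007), -1)) = Mul(-517606, Pow(277078, -1)) = Mul(-517606, Rational(1, 277078)) = Rational(-258803, 138539)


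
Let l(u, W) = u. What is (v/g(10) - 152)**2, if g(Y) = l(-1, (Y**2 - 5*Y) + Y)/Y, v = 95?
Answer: 1214404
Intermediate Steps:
g(Y) = -1/Y
(v/g(10) - 152)**2 = (95/((-1/10)) - 152)**2 = (95/((-1*1/10)) - 152)**2 = (95/(-1/10) - 152)**2 = (95*(-10) - 152)**2 = (-950 - 152)**2 = (-1102)**2 = 1214404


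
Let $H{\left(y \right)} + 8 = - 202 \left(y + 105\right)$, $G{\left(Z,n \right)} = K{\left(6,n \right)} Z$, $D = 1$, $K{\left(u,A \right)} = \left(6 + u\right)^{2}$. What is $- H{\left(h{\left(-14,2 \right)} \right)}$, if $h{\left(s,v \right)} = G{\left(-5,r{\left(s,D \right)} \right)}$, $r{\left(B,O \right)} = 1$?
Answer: $-124222$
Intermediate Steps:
$G{\left(Z,n \right)} = 144 Z$ ($G{\left(Z,n \right)} = \left(6 + 6\right)^{2} Z = 12^{2} Z = 144 Z$)
$h{\left(s,v \right)} = -720$ ($h{\left(s,v \right)} = 144 \left(-5\right) = -720$)
$H{\left(y \right)} = -21218 - 202 y$ ($H{\left(y \right)} = -8 - 202 \left(y + 105\right) = -8 - 202 \left(105 + y\right) = -8 - \left(21210 + 202 y\right) = -21218 - 202 y$)
$- H{\left(h{\left(-14,2 \right)} \right)} = - (-21218 - -145440) = - (-21218 + 145440) = \left(-1\right) 124222 = -124222$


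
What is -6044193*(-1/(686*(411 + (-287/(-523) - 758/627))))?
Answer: 1982017812753/92307505556 ≈ 21.472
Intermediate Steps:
-6044193*(-1/(686*(411 + (-287/(-523) - 758/627)))) = -6044193*(-1/(686*(411 + (-287*(-1/523) - 758*1/627)))) = -6044193*(-1/(686*(411 + (287/523 - 758/627)))) = -6044193*(-1/(686*(411 - 216485/327921))) = -6044193/((134559046/327921)*(-686)) = -6044193/(-92307505556/327921) = -6044193*(-327921/92307505556) = 1982017812753/92307505556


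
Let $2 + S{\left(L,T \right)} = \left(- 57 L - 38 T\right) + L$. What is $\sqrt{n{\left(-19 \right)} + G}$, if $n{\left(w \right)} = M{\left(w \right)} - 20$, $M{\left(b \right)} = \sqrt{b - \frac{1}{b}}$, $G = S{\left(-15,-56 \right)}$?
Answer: $\frac{\sqrt{1063506 + 114 i \sqrt{190}}}{19} \approx 54.277 + 0.040098 i$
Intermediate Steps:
$S{\left(L,T \right)} = -2 - 56 L - 38 T$ ($S{\left(L,T \right)} = -2 - \left(38 T + 56 L\right) = -2 - 56 L - 38 T$)
$G = 2966$ ($G = -2 - -840 - -2128 = -2 + 840 + 2128 = 2966$)
$n{\left(w \right)} = -20 + \sqrt{w - \frac{1}{w}}$ ($n{\left(w \right)} = \sqrt{w - \frac{1}{w}} - 20 = -20 + \sqrt{w - \frac{1}{w}}$)
$\sqrt{n{\left(-19 \right)} + G} = \sqrt{\left(-20 + \sqrt{-19 - \frac{1}{-19}}\right) + 2966} = \sqrt{\left(-20 + \sqrt{-19 - - \frac{1}{19}}\right) + 2966} = \sqrt{\left(-20 + \sqrt{-19 + \frac{1}{19}}\right) + 2966} = \sqrt{\left(-20 + \sqrt{- \frac{360}{19}}\right) + 2966} = \sqrt{\left(-20 + \frac{6 i \sqrt{190}}{19}\right) + 2966} = \sqrt{2946 + \frac{6 i \sqrt{190}}{19}}$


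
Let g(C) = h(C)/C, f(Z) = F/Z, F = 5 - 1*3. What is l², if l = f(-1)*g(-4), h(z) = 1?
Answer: ¼ ≈ 0.25000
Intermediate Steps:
F = 2 (F = 5 - 3 = 2)
f(Z) = 2/Z
g(C) = 1/C
l = ½ (l = (2/(-1))/(-4) = (2*(-1))*(-¼) = -2*(-¼) = ½ ≈ 0.50000)
l² = (½)² = ¼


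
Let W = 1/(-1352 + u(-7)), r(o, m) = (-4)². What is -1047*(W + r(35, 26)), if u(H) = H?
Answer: -7588307/453 ≈ -16751.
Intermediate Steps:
r(o, m) = 16
W = -1/1359 (W = 1/(-1352 - 7) = 1/(-1359) = -1/1359 ≈ -0.00073584)
-1047*(W + r(35, 26)) = -1047*(-1/1359 + 16) = -1047*21743/1359 = -7588307/453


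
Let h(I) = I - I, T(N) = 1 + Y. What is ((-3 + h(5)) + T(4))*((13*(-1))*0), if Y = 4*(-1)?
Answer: 0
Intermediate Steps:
Y = -4
T(N) = -3 (T(N) = 1 - 4 = -3)
h(I) = 0
((-3 + h(5)) + T(4))*((13*(-1))*0) = ((-3 + 0) - 3)*((13*(-1))*0) = (-3 - 3)*(-13*0) = -6*0 = 0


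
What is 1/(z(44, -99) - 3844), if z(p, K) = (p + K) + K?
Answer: -1/3998 ≈ -0.00025012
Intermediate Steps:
z(p, K) = p + 2*K (z(p, K) = (K + p) + K = p + 2*K)
1/(z(44, -99) - 3844) = 1/((44 + 2*(-99)) - 3844) = 1/((44 - 198) - 3844) = 1/(-154 - 3844) = 1/(-3998) = -1/3998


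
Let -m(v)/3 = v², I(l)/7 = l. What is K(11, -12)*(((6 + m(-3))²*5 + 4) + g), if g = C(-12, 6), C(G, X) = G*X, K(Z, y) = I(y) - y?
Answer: -153864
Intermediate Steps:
I(l) = 7*l
m(v) = -3*v²
K(Z, y) = 6*y (K(Z, y) = 7*y - y = 6*y)
g = -72 (g = -12*6 = -72)
K(11, -12)*(((6 + m(-3))²*5 + 4) + g) = (6*(-12))*(((6 - 3*(-3)²)²*5 + 4) - 72) = -72*(((6 - 3*9)²*5 + 4) - 72) = -72*(((6 - 27)²*5 + 4) - 72) = -72*(((-21)²*5 + 4) - 72) = -72*((441*5 + 4) - 72) = -72*((2205 + 4) - 72) = -72*(2209 - 72) = -72*2137 = -153864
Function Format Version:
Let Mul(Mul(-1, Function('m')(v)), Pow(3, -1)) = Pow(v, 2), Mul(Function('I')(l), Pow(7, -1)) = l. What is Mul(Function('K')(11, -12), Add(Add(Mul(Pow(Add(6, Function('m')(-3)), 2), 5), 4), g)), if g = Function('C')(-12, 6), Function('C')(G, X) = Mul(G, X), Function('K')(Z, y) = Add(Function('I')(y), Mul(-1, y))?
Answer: -153864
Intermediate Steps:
Function('I')(l) = Mul(7, l)
Function('m')(v) = Mul(-3, Pow(v, 2))
Function('K')(Z, y) = Mul(6, y) (Function('K')(Z, y) = Add(Mul(7, y), Mul(-1, y)) = Mul(6, y))
g = -72 (g = Mul(-12, 6) = -72)
Mul(Function('K')(11, -12), Add(Add(Mul(Pow(Add(6, Function('m')(-3)), 2), 5), 4), g)) = Mul(Mul(6, -12), Add(Add(Mul(Pow(Add(6, Mul(-3, Pow(-3, 2))), 2), 5), 4), -72)) = Mul(-72, Add(Add(Mul(Pow(Add(6, Mul(-3, 9)), 2), 5), 4), -72)) = Mul(-72, Add(Add(Mul(Pow(Add(6, -27), 2), 5), 4), -72)) = Mul(-72, Add(Add(Mul(Pow(-21, 2), 5), 4), -72)) = Mul(-72, Add(Add(Mul(441, 5), 4), -72)) = Mul(-72, Add(Add(2205, 4), -72)) = Mul(-72, Add(2209, -72)) = Mul(-72, 2137) = -153864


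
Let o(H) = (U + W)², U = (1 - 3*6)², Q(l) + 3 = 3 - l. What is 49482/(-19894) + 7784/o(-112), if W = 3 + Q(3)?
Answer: -1988965613/830783387 ≈ -2.3941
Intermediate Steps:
Q(l) = -l (Q(l) = -3 + (3 - l) = -l)
W = 0 (W = 3 - 1*3 = 3 - 3 = 0)
U = 289 (U = (1 - 18)² = (-17)² = 289)
o(H) = 83521 (o(H) = (289 + 0)² = 289² = 83521)
49482/(-19894) + 7784/o(-112) = 49482/(-19894) + 7784/83521 = 49482*(-1/19894) + 7784*(1/83521) = -24741/9947 + 7784/83521 = -1988965613/830783387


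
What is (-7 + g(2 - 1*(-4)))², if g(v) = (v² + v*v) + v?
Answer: 5041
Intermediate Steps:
g(v) = v + 2*v² (g(v) = (v² + v²) + v = 2*v² + v = v + 2*v²)
(-7 + g(2 - 1*(-4)))² = (-7 + (2 - 1*(-4))*(1 + 2*(2 - 1*(-4))))² = (-7 + (2 + 4)*(1 + 2*(2 + 4)))² = (-7 + 6*(1 + 2*6))² = (-7 + 6*(1 + 12))² = (-7 + 6*13)² = (-7 + 78)² = 71² = 5041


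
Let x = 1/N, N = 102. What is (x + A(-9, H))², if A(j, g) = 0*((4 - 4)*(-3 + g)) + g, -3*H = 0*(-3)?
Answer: 1/10404 ≈ 9.6117e-5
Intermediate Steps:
H = 0 (H = -0*(-3) = -⅓*0 = 0)
A(j, g) = g (A(j, g) = 0*(0*(-3 + g)) + g = 0*0 + g = 0 + g = g)
x = 1/102 ≈ 0.0098039
(x + A(-9, H))² = (1/102 + 0)² = (1/102)² = 1/10404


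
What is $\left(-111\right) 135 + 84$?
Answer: $-14901$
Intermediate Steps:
$\left(-111\right) 135 + 84 = -14985 + 84 = -14901$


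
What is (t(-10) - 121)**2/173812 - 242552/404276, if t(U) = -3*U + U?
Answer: -9508607187/17567005028 ≈ -0.54128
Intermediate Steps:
t(U) = -2*U
(t(-10) - 121)**2/173812 - 242552/404276 = (-2*(-10) - 121)**2/173812 - 242552/404276 = (20 - 121)**2*(1/173812) - 242552*1/404276 = (-101)**2*(1/173812) - 60638/101069 = 10201*(1/173812) - 60638/101069 = 10201/173812 - 60638/101069 = -9508607187/17567005028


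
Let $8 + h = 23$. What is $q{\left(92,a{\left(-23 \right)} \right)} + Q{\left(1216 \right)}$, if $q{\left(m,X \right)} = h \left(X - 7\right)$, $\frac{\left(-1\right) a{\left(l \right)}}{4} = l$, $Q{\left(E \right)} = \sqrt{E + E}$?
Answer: $1275 + 8 \sqrt{38} \approx 1324.3$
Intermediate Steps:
$Q{\left(E \right)} = \sqrt{2} \sqrt{E}$ ($Q{\left(E \right)} = \sqrt{2 E} = \sqrt{2} \sqrt{E}$)
$h = 15$ ($h = -8 + 23 = 15$)
$a{\left(l \right)} = - 4 l$
$q{\left(m,X \right)} = -105 + 15 X$ ($q{\left(m,X \right)} = 15 \left(X - 7\right) = 15 \left(-7 + X\right) = -105 + 15 X$)
$q{\left(92,a{\left(-23 \right)} \right)} + Q{\left(1216 \right)} = \left(-105 + 15 \left(\left(-4\right) \left(-23\right)\right)\right) + \sqrt{2} \sqrt{1216} = \left(-105 + 15 \cdot 92\right) + \sqrt{2} \cdot 8 \sqrt{19} = \left(-105 + 1380\right) + 8 \sqrt{38} = 1275 + 8 \sqrt{38}$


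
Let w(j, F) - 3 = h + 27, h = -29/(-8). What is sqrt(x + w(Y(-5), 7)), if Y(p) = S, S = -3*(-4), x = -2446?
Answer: I*sqrt(38598)/4 ≈ 49.116*I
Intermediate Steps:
h = 29/8 (h = -29*(-1/8) = 29/8 ≈ 3.6250)
S = 12
Y(p) = 12
w(j, F) = 269/8 (w(j, F) = 3 + (29/8 + 27) = 3 + 245/8 = 269/8)
sqrt(x + w(Y(-5), 7)) = sqrt(-2446 + 269/8) = sqrt(-19299/8) = I*sqrt(38598)/4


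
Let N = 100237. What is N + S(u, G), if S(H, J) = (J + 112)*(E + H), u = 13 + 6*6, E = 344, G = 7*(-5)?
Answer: 130498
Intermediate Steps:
G = -35
u = 49 (u = 13 + 36 = 49)
S(H, J) = (112 + J)*(344 + H) (S(H, J) = (J + 112)*(344 + H) = (112 + J)*(344 + H))
N + S(u, G) = 100237 + (38528 + 112*49 + 344*(-35) + 49*(-35)) = 100237 + (38528 + 5488 - 12040 - 1715) = 100237 + 30261 = 130498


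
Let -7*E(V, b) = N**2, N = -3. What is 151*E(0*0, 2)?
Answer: -1359/7 ≈ -194.14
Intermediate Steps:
E(V, b) = -9/7 (E(V, b) = -1/7*(-3)**2 = -1/7*9 = -9/7)
151*E(0*0, 2) = 151*(-9/7) = -1359/7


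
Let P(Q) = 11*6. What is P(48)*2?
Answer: 132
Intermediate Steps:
P(Q) = 66
P(48)*2 = 66*2 = 132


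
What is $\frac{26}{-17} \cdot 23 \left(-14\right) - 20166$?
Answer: $- \frac{334450}{17} \approx -19674.0$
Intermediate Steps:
$\frac{26}{-17} \cdot 23 \left(-14\right) - 20166 = 26 \left(- \frac{1}{17}\right) 23 \left(-14\right) - 20166 = \left(- \frac{26}{17}\right) 23 \left(-14\right) - 20166 = \left(- \frac{598}{17}\right) \left(-14\right) - 20166 = \frac{8372}{17} - 20166 = - \frac{334450}{17}$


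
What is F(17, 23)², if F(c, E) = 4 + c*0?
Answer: 16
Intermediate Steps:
F(c, E) = 4 (F(c, E) = 4 + 0 = 4)
F(17, 23)² = 4² = 16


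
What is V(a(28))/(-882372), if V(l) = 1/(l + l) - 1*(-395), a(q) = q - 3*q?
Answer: -44239/98825664 ≈ -0.00044765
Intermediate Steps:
a(q) = -2*q
V(l) = 395 + 1/(2*l) (V(l) = 1/(2*l) + 395 = 395 + 1/(2*l))
V(a(28))/(-882372) = (395 + 1/(2*((-2*28))))/(-882372) = (395 + (½)/(-56))*(-1/882372) = (395 + (½)*(-1/56))*(-1/882372) = (395 - 1/112)*(-1/882372) = (44239/112)*(-1/882372) = -44239/98825664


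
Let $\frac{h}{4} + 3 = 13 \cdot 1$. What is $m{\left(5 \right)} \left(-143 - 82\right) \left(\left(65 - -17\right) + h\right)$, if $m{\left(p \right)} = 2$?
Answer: $-54900$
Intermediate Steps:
$h = 40$ ($h = -12 + 4 \cdot 13 \cdot 1 = -12 + 4 \cdot 13 = -12 + 52 = 40$)
$m{\left(5 \right)} \left(-143 - 82\right) \left(\left(65 - -17\right) + h\right) = 2 \left(-143 - 82\right) \left(\left(65 - -17\right) + 40\right) = 2 \left(- 225 \left(\left(65 + 17\right) + 40\right)\right) = 2 \left(- 225 \left(82 + 40\right)\right) = 2 \left(\left(-225\right) 122\right) = 2 \left(-27450\right) = -54900$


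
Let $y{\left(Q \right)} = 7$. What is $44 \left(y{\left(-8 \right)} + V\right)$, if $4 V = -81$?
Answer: $-583$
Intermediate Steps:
$V = - \frac{81}{4}$ ($V = \frac{1}{4} \left(-81\right) = - \frac{81}{4} \approx -20.25$)
$44 \left(y{\left(-8 \right)} + V\right) = 44 \left(7 - \frac{81}{4}\right) = 44 \left(- \frac{53}{4}\right) = -583$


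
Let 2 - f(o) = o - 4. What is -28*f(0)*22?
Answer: -3696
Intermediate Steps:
f(o) = 6 - o (f(o) = 2 - (o - 4) = 2 - (-4 + o) = 2 + (4 - o) = 6 - o)
-28*f(0)*22 = -28*(6 - 1*0)*22 = -28*(6 + 0)*22 = -28*6*22 = -168*22 = -3696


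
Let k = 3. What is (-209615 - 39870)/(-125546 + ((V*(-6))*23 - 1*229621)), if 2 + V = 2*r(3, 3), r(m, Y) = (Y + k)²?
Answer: 249485/364827 ≈ 0.68384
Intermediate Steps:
r(m, Y) = (3 + Y)² (r(m, Y) = (Y + 3)² = (3 + Y)²)
V = 70 (V = -2 + 2*(3 + 3)² = -2 + 2*6² = -2 + 2*36 = -2 + 72 = 70)
(-209615 - 39870)/(-125546 + ((V*(-6))*23 - 1*229621)) = (-209615 - 39870)/(-125546 + ((70*(-6))*23 - 1*229621)) = -249485/(-125546 + (-420*23 - 229621)) = -249485/(-125546 + (-9660 - 229621)) = -249485/(-125546 - 239281) = -249485/(-364827) = -249485*(-1/364827) = 249485/364827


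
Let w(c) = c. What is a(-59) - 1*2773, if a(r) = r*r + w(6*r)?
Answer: 354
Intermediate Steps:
a(r) = r**2 + 6*r (a(r) = r*r + 6*r = r**2 + 6*r)
a(-59) - 1*2773 = -59*(6 - 59) - 1*2773 = -59*(-53) - 2773 = 3127 - 2773 = 354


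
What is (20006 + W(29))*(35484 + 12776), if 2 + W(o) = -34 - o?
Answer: 962352660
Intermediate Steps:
W(o) = -36 - o (W(o) = -2 + (-34 - o) = -36 - o)
(20006 + W(29))*(35484 + 12776) = (20006 + (-36 - 1*29))*(35484 + 12776) = (20006 + (-36 - 29))*48260 = (20006 - 65)*48260 = 19941*48260 = 962352660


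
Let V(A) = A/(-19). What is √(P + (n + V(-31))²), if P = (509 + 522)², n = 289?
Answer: √414221405/19 ≈ 1071.2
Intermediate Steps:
V(A) = -A/19 (V(A) = A*(-1/19) = -A/19)
P = 1062961 (P = 1031² = 1062961)
√(P + (n + V(-31))²) = √(1062961 + (289 - 1/19*(-31))²) = √(1062961 + (289 + 31/19)²) = √(1062961 + (5522/19)²) = √(1062961 + 30492484/361) = √(414221405/361) = √414221405/19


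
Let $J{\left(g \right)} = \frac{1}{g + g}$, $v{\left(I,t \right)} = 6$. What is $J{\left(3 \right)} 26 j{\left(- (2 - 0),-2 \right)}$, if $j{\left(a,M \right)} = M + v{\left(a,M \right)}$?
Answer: $\frac{52}{3} \approx 17.333$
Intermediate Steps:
$J{\left(g \right)} = \frac{1}{2 g}$
$j{\left(a,M \right)} = 6 + M$ ($j{\left(a,M \right)} = M + 6 = 6 + M$)
$J{\left(3 \right)} 26 j{\left(- (2 - 0),-2 \right)} = \frac{1}{2 \cdot 3} \cdot 26 \left(6 - 2\right) = \frac{1}{2} \cdot \frac{1}{3} \cdot 26 \cdot 4 = \frac{1}{6} \cdot 26 \cdot 4 = \frac{13}{3} \cdot 4 = \frac{52}{3}$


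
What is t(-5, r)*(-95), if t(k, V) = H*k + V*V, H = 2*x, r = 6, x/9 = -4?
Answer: -37620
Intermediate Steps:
x = -36 (x = 9*(-4) = -36)
H = -72 (H = 2*(-36) = -72)
t(k, V) = V**2 - 72*k (t(k, V) = -72*k + V*V = -72*k + V**2 = V**2 - 72*k)
t(-5, r)*(-95) = (6**2 - 72*(-5))*(-95) = (36 + 360)*(-95) = 396*(-95) = -37620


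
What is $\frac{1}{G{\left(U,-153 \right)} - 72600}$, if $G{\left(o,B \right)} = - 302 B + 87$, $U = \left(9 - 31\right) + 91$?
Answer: $- \frac{1}{26307} \approx -3.8013 \cdot 10^{-5}$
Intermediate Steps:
$U = 69$ ($U = -22 + 91 = 69$)
$G{\left(o,B \right)} = 87 - 302 B$
$\frac{1}{G{\left(U,-153 \right)} - 72600} = \frac{1}{\left(87 - -46206\right) - 72600} = \frac{1}{\left(87 + 46206\right) - 72600} = \frac{1}{46293 - 72600} = \frac{1}{-26307} = - \frac{1}{26307}$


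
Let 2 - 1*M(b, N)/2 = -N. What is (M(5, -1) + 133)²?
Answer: 18225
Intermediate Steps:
M(b, N) = 4 + 2*N (M(b, N) = 4 - (-2)*N = 4 + 2*N)
(M(5, -1) + 133)² = ((4 + 2*(-1)) + 133)² = ((4 - 2) + 133)² = (2 + 133)² = 135² = 18225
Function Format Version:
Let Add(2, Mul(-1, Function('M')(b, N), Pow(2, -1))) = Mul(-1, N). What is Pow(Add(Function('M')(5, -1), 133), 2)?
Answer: 18225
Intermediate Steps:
Function('M')(b, N) = Add(4, Mul(2, N)) (Function('M')(b, N) = Add(4, Mul(-2, Mul(-1, N))) = Add(4, Mul(2, N)))
Pow(Add(Function('M')(5, -1), 133), 2) = Pow(Add(Add(4, Mul(2, -1)), 133), 2) = Pow(Add(Add(4, -2), 133), 2) = Pow(Add(2, 133), 2) = Pow(135, 2) = 18225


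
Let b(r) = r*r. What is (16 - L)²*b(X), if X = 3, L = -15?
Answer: 8649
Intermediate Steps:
b(r) = r²
(16 - L)²*b(X) = (16 - 1*(-15))²*3² = (16 + 15)²*9 = 31²*9 = 961*9 = 8649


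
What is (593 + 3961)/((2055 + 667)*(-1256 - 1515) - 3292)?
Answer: -759/1257659 ≈ -0.00060350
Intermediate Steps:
(593 + 3961)/((2055 + 667)*(-1256 - 1515) - 3292) = 4554/(2722*(-2771) - 3292) = 4554/(-7542662 - 3292) = 4554/(-7545954) = 4554*(-1/7545954) = -759/1257659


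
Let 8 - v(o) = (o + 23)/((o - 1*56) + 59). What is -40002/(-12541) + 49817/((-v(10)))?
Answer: -8118974819/890411 ≈ -9118.2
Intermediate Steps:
v(o) = 8 - (23 + o)/(3 + o) (v(o) = 8 - (o + 23)/((o - 1*56) + 59) = 8 - (23 + o)/((o - 56) + 59) = 8 - (23 + o)/((-56 + o) + 59) = 8 - (23 + o)/(3 + o))
-40002/(-12541) + 49817/((-v(10))) = -40002/(-12541) + 49817/((-(1 + 7*10)/(3 + 10))) = -40002*(-1/12541) + 49817/((-(1 + 70)/13)) = 40002/12541 + 49817/((-71/13)) = 40002/12541 + 49817/((-1*71/13)) = 40002/12541 + 49817/(-71/13) = 40002/12541 + 49817*(-13/71) = 40002/12541 - 647621/71 = -8118974819/890411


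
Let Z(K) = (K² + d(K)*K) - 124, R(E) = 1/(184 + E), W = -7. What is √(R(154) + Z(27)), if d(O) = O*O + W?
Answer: √13586926/26 ≈ 141.77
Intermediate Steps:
d(O) = -7 + O² (d(O) = O*O - 7 = O² - 7 = -7 + O²)
Z(K) = -124 + K² + K*(-7 + K²) (Z(K) = (K² + (-7 + K²)*K) - 124 = (K² + K*(-7 + K²)) - 124 = -124 + K² + K*(-7 + K²))
√(R(154) + Z(27)) = √(1/(184 + 154) + (-124 + 27² + 27*(-7 + 27²))) = √(1/338 + (-124 + 729 + 27*(-7 + 729))) = √(1/338 + (-124 + 729 + 27*722)) = √(1/338 + (-124 + 729 + 19494)) = √(1/338 + 20099) = √(6793463/338) = √13586926/26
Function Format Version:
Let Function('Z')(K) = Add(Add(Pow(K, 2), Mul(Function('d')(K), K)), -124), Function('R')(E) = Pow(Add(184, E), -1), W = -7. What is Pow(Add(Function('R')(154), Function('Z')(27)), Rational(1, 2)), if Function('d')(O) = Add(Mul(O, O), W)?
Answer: Mul(Rational(1, 26), Pow(13586926, Rational(1, 2))) ≈ 141.77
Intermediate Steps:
Function('d')(O) = Add(-7, Pow(O, 2)) (Function('d')(O) = Add(Mul(O, O), -7) = Add(Pow(O, 2), -7) = Add(-7, Pow(O, 2)))
Function('Z')(K) = Add(-124, Pow(K, 2), Mul(K, Add(-7, Pow(K, 2)))) (Function('Z')(K) = Add(Add(Pow(K, 2), Mul(Add(-7, Pow(K, 2)), K)), -124) = Add(Add(Pow(K, 2), Mul(K, Add(-7, Pow(K, 2)))), -124) = Add(-124, Pow(K, 2), Mul(K, Add(-7, Pow(K, 2)))))
Pow(Add(Function('R')(154), Function('Z')(27)), Rational(1, 2)) = Pow(Add(Pow(Add(184, 154), -1), Add(-124, Pow(27, 2), Mul(27, Add(-7, Pow(27, 2))))), Rational(1, 2)) = Pow(Add(Pow(338, -1), Add(-124, 729, Mul(27, Add(-7, 729)))), Rational(1, 2)) = Pow(Add(Rational(1, 338), Add(-124, 729, Mul(27, 722))), Rational(1, 2)) = Pow(Add(Rational(1, 338), Add(-124, 729, 19494)), Rational(1, 2)) = Pow(Add(Rational(1, 338), 20099), Rational(1, 2)) = Pow(Rational(6793463, 338), Rational(1, 2)) = Mul(Rational(1, 26), Pow(13586926, Rational(1, 2)))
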